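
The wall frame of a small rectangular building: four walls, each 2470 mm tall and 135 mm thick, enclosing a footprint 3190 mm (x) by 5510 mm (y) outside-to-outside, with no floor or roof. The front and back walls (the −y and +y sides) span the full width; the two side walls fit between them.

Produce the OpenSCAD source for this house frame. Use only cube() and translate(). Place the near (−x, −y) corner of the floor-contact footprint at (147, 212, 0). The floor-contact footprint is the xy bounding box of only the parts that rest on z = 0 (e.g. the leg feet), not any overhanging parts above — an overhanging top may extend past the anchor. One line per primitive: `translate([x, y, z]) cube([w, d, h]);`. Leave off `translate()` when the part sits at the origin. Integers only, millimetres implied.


translate([147, 212, 0]) cube([3190, 135, 2470]);
translate([147, 5587, 0]) cube([3190, 135, 2470]);
translate([147, 347, 0]) cube([135, 5240, 2470]);
translate([3202, 347, 0]) cube([135, 5240, 2470]);


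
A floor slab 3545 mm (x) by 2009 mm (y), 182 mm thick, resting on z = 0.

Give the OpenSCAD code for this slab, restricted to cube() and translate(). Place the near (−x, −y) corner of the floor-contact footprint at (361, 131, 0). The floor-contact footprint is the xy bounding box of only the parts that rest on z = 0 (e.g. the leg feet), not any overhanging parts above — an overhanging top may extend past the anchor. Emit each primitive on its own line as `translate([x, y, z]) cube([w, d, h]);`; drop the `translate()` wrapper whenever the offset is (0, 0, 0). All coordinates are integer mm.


translate([361, 131, 0]) cube([3545, 2009, 182]);


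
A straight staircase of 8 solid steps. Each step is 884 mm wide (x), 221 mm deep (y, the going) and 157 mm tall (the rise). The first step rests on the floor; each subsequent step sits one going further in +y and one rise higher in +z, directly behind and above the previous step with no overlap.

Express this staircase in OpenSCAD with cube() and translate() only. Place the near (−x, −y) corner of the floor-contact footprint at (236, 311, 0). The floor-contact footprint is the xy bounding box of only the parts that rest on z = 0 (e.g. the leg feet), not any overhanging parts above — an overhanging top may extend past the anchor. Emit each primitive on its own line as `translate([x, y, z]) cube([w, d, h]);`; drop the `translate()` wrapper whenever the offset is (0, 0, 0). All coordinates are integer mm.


translate([236, 311, 0]) cube([884, 221, 157]);
translate([236, 532, 157]) cube([884, 221, 157]);
translate([236, 753, 314]) cube([884, 221, 157]);
translate([236, 974, 471]) cube([884, 221, 157]);
translate([236, 1195, 628]) cube([884, 221, 157]);
translate([236, 1416, 785]) cube([884, 221, 157]);
translate([236, 1637, 942]) cube([884, 221, 157]);
translate([236, 1858, 1099]) cube([884, 221, 157]);


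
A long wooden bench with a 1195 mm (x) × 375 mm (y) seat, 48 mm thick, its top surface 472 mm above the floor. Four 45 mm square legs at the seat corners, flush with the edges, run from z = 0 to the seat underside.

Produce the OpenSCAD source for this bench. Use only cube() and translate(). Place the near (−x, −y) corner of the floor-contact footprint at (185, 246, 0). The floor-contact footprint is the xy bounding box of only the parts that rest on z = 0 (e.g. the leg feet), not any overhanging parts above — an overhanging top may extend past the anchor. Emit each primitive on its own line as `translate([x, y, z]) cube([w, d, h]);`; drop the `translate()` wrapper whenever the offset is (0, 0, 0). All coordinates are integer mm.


translate([185, 246, 424]) cube([1195, 375, 48]);
translate([185, 246, 0]) cube([45, 45, 424]);
translate([185, 576, 0]) cube([45, 45, 424]);
translate([1335, 246, 0]) cube([45, 45, 424]);
translate([1335, 576, 0]) cube([45, 45, 424]);


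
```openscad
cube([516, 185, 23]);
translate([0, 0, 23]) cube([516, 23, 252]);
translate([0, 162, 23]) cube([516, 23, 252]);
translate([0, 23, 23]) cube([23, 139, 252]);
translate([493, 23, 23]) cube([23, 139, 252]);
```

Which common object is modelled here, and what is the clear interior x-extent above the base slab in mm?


An open box. The internal width is 470 mm.

A 516×185 base slab with four walls standing on it — an open box. The base is 516 mm wide and the walls are 23 mm thick, so the internal width is 516 − 2 × 23 = 470 mm.


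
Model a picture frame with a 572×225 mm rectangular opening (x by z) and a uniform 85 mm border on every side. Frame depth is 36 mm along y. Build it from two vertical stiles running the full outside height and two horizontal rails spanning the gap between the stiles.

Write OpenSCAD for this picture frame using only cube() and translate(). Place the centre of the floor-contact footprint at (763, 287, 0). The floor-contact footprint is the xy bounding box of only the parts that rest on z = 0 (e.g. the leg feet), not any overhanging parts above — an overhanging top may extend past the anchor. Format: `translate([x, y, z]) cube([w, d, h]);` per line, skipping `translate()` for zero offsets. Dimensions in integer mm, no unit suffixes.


translate([392, 269, 0]) cube([85, 36, 395]);
translate([1049, 269, 0]) cube([85, 36, 395]);
translate([477, 269, 0]) cube([572, 36, 85]);
translate([477, 269, 310]) cube([572, 36, 85]);


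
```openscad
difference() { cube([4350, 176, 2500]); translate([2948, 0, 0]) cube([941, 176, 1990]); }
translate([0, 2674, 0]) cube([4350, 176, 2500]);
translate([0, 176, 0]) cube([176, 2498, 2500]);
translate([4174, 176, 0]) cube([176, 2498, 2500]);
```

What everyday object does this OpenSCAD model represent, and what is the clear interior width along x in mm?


A single room. The interior width is 3998 mm.

Four walls enclosing a rectangle with a door in the front wall — a room. Outside width 4350 minus two 176 mm walls gives 3998 mm.


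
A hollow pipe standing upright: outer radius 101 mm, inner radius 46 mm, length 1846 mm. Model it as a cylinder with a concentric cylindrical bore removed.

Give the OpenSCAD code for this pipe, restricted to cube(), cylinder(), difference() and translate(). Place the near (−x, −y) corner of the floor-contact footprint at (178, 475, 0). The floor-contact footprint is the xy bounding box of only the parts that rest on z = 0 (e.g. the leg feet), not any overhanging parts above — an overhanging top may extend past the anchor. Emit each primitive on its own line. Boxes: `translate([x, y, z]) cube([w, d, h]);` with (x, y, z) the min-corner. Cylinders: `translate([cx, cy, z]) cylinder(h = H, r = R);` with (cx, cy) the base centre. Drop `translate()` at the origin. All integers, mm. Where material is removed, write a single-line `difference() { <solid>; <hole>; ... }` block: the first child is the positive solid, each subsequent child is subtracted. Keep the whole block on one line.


difference() { translate([279, 576, 0]) cylinder(h = 1846, r = 101); translate([279, 576, 0]) cylinder(h = 1846, r = 46); }


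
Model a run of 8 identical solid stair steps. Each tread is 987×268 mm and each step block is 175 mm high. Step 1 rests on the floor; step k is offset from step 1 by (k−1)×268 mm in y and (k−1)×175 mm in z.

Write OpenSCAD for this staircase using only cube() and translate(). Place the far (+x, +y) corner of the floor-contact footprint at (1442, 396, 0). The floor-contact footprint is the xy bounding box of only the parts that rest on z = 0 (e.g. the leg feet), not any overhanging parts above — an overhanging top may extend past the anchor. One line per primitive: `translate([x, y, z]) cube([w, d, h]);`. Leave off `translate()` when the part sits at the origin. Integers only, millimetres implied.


translate([455, 128, 0]) cube([987, 268, 175]);
translate([455, 396, 175]) cube([987, 268, 175]);
translate([455, 664, 350]) cube([987, 268, 175]);
translate([455, 932, 525]) cube([987, 268, 175]);
translate([455, 1200, 700]) cube([987, 268, 175]);
translate([455, 1468, 875]) cube([987, 268, 175]);
translate([455, 1736, 1050]) cube([987, 268, 175]);
translate([455, 2004, 1225]) cube([987, 268, 175]);


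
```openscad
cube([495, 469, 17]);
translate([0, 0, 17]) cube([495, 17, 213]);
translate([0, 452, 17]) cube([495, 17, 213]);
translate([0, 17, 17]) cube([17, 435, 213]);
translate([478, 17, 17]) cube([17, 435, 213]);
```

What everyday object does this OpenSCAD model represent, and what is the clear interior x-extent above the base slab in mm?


An open box. The internal width is 461 mm.

A 495×469 base slab with four walls standing on it — an open box. The base is 495 mm wide and the walls are 17 mm thick, so the internal width is 495 − 2 × 17 = 461 mm.


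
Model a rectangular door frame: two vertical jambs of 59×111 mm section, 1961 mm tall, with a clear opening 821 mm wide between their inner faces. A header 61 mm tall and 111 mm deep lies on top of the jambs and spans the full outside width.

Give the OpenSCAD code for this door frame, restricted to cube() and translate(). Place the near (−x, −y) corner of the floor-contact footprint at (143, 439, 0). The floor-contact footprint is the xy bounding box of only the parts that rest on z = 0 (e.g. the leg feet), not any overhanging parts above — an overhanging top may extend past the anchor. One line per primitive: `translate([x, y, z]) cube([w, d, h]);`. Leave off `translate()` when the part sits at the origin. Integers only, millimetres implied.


translate([143, 439, 0]) cube([59, 111, 1961]);
translate([1023, 439, 0]) cube([59, 111, 1961]);
translate([143, 439, 1961]) cube([939, 111, 61]);


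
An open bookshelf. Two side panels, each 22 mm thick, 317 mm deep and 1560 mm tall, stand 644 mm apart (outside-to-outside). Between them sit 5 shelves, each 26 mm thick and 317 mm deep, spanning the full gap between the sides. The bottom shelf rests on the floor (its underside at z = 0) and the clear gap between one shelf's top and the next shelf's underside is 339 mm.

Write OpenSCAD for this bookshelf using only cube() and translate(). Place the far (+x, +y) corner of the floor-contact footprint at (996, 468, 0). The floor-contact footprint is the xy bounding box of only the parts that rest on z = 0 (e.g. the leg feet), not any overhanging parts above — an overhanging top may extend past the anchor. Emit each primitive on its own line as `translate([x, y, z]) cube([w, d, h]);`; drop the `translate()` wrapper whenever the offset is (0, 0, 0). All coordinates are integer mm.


translate([352, 151, 0]) cube([22, 317, 1560]);
translate([974, 151, 0]) cube([22, 317, 1560]);
translate([374, 151, 0]) cube([600, 317, 26]);
translate([374, 151, 365]) cube([600, 317, 26]);
translate([374, 151, 730]) cube([600, 317, 26]);
translate([374, 151, 1095]) cube([600, 317, 26]);
translate([374, 151, 1460]) cube([600, 317, 26]);


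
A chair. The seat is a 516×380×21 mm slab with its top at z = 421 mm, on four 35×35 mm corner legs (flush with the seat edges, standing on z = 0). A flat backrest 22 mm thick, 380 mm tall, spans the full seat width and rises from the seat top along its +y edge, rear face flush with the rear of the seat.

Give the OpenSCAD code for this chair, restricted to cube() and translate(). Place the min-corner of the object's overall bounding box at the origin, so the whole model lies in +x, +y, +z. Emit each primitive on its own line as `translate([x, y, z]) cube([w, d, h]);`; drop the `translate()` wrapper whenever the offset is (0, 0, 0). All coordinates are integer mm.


// leg_h = 421 - 21 = 400
translate([0, 0, 400]) cube([516, 380, 21]);
cube([35, 35, 400]);
translate([481, 0, 0]) cube([35, 35, 400]);
translate([0, 345, 0]) cube([35, 35, 400]);
translate([481, 345, 0]) cube([35, 35, 400]);
translate([0, 358, 421]) cube([516, 22, 380]);


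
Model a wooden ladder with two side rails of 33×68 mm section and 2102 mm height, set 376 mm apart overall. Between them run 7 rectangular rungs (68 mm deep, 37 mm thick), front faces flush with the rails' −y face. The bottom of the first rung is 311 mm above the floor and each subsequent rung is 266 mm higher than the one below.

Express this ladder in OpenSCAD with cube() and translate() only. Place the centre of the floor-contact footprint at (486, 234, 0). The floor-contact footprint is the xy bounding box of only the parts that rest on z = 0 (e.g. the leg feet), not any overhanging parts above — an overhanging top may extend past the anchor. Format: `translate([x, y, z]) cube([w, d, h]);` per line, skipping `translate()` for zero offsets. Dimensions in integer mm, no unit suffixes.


translate([298, 200, 0]) cube([33, 68, 2102]);
translate([641, 200, 0]) cube([33, 68, 2102]);
translate([331, 200, 311]) cube([310, 68, 37]);
translate([331, 200, 577]) cube([310, 68, 37]);
translate([331, 200, 843]) cube([310, 68, 37]);
translate([331, 200, 1109]) cube([310, 68, 37]);
translate([331, 200, 1375]) cube([310, 68, 37]);
translate([331, 200, 1641]) cube([310, 68, 37]);
translate([331, 200, 1907]) cube([310, 68, 37]);


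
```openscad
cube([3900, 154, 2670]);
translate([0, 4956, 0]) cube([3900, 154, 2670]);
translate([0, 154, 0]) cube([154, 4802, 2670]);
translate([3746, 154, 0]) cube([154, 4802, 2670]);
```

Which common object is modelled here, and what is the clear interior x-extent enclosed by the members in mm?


A house (or room) frame. The interior width is 3592 mm.

Four 2670 mm walls enclosing a rectangle with no floor or roof — a room or house frame. Outside width is 3900 mm and wall thickness is 154 mm, so the interior width is 3900 − 2 × 154 = 3592 mm.


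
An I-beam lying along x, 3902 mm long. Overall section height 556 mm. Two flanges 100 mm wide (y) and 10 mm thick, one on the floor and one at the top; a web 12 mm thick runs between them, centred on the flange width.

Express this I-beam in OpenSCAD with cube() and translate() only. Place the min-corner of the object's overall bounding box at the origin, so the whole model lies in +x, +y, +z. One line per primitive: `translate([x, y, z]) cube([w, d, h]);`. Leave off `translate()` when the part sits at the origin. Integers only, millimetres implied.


cube([3902, 100, 10]);
translate([0, 44, 10]) cube([3902, 12, 536]);
translate([0, 0, 546]) cube([3902, 100, 10]);


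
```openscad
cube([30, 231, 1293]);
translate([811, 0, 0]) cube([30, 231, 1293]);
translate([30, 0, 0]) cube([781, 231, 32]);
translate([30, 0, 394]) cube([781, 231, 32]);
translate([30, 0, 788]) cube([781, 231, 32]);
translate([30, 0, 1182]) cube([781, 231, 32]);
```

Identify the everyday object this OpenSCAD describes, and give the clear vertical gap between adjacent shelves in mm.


A bookshelf. The clear shelf gap is 362 mm.

Two tall side panels with 4 horizontal boards between them — a bookshelf. The first two shelf undersides are at z = 0 and z = 394; with shelf thickness 32, the clear gap is 394 − 0 − 32 = 362 mm.


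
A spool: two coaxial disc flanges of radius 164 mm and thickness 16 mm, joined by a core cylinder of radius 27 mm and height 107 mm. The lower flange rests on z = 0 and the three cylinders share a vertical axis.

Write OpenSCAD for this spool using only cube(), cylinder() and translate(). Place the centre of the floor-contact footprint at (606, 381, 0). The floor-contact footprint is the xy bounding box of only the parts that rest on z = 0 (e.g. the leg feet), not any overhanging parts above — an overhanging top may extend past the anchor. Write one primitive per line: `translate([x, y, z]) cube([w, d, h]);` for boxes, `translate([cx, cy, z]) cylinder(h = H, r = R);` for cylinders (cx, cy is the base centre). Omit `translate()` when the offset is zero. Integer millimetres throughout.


translate([606, 381, 0]) cylinder(h = 16, r = 164);
translate([606, 381, 16]) cylinder(h = 107, r = 27);
translate([606, 381, 123]) cylinder(h = 16, r = 164);


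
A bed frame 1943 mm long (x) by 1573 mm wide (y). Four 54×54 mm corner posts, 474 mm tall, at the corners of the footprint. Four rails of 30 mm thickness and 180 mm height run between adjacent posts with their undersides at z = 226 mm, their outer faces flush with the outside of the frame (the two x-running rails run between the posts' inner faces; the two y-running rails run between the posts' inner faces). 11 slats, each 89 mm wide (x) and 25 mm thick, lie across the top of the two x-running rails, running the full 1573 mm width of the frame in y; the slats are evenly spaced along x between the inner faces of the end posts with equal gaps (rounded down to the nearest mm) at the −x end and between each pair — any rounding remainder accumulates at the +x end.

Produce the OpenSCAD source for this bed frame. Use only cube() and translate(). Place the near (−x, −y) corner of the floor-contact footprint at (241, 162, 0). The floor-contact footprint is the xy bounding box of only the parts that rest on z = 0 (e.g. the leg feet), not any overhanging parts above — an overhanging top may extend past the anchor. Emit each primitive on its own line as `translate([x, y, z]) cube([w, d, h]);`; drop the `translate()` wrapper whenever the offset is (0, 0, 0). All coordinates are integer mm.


translate([241, 162, 0]) cube([54, 54, 474]);
translate([241, 1681, 0]) cube([54, 54, 474]);
translate([2130, 162, 0]) cube([54, 54, 474]);
translate([2130, 1681, 0]) cube([54, 54, 474]);
translate([295, 162, 226]) cube([1835, 30, 180]);
translate([295, 1705, 226]) cube([1835, 30, 180]);
translate([241, 216, 226]) cube([30, 1465, 180]);
translate([2154, 216, 226]) cube([30, 1465, 180]);
translate([366, 162, 406]) cube([89, 1573, 25]);
translate([526, 162, 406]) cube([89, 1573, 25]);
translate([686, 162, 406]) cube([89, 1573, 25]);
translate([846, 162, 406]) cube([89, 1573, 25]);
translate([1006, 162, 406]) cube([89, 1573, 25]);
translate([1166, 162, 406]) cube([89, 1573, 25]);
translate([1326, 162, 406]) cube([89, 1573, 25]);
translate([1486, 162, 406]) cube([89, 1573, 25]);
translate([1646, 162, 406]) cube([89, 1573, 25]);
translate([1806, 162, 406]) cube([89, 1573, 25]);
translate([1966, 162, 406]) cube([89, 1573, 25]);


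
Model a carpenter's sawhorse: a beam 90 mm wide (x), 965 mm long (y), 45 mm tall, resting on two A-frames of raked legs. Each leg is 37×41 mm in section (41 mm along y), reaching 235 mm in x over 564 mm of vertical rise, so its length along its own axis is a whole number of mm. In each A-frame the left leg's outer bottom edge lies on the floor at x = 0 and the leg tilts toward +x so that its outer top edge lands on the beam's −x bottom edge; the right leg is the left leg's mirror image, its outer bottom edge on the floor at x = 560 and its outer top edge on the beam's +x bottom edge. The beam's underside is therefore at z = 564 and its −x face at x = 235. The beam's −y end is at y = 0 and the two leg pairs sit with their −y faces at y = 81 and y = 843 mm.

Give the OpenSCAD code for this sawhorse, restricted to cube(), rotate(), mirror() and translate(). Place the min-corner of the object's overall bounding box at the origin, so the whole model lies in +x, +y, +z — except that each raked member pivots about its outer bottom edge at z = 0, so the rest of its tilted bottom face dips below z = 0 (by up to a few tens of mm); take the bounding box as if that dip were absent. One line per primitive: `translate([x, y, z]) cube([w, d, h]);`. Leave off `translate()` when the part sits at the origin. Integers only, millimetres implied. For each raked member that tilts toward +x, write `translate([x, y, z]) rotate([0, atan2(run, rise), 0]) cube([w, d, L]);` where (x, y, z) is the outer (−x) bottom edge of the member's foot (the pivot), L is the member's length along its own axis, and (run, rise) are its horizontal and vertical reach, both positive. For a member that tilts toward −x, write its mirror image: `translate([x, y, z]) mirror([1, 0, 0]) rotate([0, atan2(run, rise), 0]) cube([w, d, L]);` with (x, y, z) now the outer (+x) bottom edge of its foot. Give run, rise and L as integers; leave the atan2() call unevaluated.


translate([235, 0, 564]) cube([90, 965, 45]);
translate([0, 81, 0]) rotate([0, atan2(235, 564), 0]) cube([37, 41, 611]);
translate([560, 81, 0]) mirror([1, 0, 0]) rotate([0, atan2(235, 564), 0]) cube([37, 41, 611]);
translate([0, 843, 0]) rotate([0, atan2(235, 564), 0]) cube([37, 41, 611]);
translate([560, 843, 0]) mirror([1, 0, 0]) rotate([0, atan2(235, 564), 0]) cube([37, 41, 611]);


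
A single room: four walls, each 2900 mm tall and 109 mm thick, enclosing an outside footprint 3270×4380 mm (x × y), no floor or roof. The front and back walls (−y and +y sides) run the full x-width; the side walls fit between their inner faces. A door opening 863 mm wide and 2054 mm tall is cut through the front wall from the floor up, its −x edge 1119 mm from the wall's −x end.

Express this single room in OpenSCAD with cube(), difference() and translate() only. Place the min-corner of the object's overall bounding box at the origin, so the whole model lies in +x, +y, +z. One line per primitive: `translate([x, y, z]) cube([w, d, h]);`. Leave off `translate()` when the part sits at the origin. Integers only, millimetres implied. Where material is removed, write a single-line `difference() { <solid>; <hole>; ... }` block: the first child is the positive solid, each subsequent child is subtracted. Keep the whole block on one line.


difference() { cube([3270, 109, 2900]); translate([1119, 0, 0]) cube([863, 109, 2054]); }
translate([0, 4271, 0]) cube([3270, 109, 2900]);
translate([0, 109, 0]) cube([109, 4162, 2900]);
translate([3161, 109, 0]) cube([109, 4162, 2900]);


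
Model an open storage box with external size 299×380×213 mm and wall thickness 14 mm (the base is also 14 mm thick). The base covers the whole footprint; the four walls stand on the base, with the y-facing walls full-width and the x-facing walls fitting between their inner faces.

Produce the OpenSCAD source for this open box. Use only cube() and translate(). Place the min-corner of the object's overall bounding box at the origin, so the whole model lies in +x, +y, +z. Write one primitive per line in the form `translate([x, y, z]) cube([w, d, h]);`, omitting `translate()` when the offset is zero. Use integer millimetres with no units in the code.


cube([299, 380, 14]);
translate([0, 0, 14]) cube([299, 14, 199]);
translate([0, 366, 14]) cube([299, 14, 199]);
translate([0, 14, 14]) cube([14, 352, 199]);
translate([285, 14, 14]) cube([14, 352, 199]);


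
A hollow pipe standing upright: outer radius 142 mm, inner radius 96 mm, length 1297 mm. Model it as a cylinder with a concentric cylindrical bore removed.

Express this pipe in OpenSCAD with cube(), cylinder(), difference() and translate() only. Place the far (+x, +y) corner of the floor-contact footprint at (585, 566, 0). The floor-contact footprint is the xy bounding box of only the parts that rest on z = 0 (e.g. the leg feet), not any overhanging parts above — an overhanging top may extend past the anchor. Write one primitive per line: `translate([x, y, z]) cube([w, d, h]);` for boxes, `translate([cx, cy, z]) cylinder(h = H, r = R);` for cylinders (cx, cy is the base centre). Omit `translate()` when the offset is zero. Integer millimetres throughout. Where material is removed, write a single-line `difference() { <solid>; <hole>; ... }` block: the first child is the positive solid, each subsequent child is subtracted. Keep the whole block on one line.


difference() { translate([443, 424, 0]) cylinder(h = 1297, r = 142); translate([443, 424, 0]) cylinder(h = 1297, r = 96); }


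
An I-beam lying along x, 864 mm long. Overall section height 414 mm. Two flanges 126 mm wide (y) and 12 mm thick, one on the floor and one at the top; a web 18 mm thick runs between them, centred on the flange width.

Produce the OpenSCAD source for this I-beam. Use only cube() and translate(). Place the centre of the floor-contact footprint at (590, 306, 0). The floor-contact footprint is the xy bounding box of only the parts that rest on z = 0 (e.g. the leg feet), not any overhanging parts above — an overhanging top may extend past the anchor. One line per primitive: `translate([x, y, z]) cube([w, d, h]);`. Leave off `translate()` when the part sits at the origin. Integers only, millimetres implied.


translate([158, 243, 0]) cube([864, 126, 12]);
translate([158, 297, 12]) cube([864, 18, 390]);
translate([158, 243, 402]) cube([864, 126, 12]);


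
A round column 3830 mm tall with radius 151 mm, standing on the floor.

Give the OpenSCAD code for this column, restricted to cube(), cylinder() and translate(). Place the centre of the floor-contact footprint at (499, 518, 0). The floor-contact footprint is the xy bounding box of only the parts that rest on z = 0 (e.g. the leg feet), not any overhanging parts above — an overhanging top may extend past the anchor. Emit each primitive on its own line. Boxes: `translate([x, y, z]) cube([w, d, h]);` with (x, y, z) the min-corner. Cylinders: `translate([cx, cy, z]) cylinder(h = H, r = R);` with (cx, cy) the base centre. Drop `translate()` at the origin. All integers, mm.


translate([499, 518, 0]) cylinder(h = 3830, r = 151);


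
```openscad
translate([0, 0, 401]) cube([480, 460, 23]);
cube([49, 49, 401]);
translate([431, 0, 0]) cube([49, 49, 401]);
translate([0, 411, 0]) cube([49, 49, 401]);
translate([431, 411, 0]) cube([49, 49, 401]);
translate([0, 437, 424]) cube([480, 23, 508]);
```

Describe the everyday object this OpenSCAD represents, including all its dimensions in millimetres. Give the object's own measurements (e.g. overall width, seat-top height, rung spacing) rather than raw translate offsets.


A chair. The seat is a 480×460×23 mm slab with its top at z = 424 mm, on four 49×49 mm corner legs (flush with the seat edges, standing on z = 0). A flat backrest 23 mm thick, 508 mm tall, spans the full seat width and rises from the seat top along its +y edge, rear face flush with the rear of the seat.


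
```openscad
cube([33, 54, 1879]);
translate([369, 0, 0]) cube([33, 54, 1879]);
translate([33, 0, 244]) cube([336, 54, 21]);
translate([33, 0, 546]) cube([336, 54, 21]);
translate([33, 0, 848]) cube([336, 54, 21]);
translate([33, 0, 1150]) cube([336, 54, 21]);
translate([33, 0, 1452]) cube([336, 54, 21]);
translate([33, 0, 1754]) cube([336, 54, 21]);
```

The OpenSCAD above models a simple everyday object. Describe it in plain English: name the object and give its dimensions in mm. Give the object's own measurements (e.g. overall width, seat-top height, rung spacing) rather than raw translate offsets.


A straight ladder. Two 33×54 mm vertical rails, 1879 mm tall, stand 402 mm apart (outside-to-outside) with their front faces coplanar on the −y side. 6 rungs, each 54 mm deep and 21 mm tall, span between the inner faces of the rails, front faces flush with the rails. The lowest rung's underside is at z = 244 mm and rungs are spaced 302 mm apart (underside to underside).


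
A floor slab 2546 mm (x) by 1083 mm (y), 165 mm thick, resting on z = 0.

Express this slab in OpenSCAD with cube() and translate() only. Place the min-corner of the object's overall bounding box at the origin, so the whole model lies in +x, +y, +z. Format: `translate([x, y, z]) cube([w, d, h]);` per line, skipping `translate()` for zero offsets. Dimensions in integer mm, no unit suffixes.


cube([2546, 1083, 165]);


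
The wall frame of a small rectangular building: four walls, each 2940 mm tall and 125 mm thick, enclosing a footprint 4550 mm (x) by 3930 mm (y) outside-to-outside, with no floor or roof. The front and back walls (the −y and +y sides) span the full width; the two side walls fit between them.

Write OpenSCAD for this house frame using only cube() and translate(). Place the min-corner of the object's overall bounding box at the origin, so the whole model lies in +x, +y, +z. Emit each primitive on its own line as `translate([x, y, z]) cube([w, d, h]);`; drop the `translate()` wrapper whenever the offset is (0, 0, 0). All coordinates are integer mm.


cube([4550, 125, 2940]);
translate([0, 3805, 0]) cube([4550, 125, 2940]);
translate([0, 125, 0]) cube([125, 3680, 2940]);
translate([4425, 125, 0]) cube([125, 3680, 2940]);


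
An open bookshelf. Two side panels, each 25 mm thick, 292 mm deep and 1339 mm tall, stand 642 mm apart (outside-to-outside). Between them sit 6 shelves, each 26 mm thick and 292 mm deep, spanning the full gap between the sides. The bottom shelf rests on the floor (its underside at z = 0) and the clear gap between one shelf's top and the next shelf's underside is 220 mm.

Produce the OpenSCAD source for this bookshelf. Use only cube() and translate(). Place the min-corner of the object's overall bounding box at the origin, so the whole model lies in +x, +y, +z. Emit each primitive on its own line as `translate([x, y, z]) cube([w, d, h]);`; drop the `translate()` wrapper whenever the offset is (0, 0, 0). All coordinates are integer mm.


cube([25, 292, 1339]);
translate([617, 0, 0]) cube([25, 292, 1339]);
translate([25, 0, 0]) cube([592, 292, 26]);
translate([25, 0, 246]) cube([592, 292, 26]);
translate([25, 0, 492]) cube([592, 292, 26]);
translate([25, 0, 738]) cube([592, 292, 26]);
translate([25, 0, 984]) cube([592, 292, 26]);
translate([25, 0, 1230]) cube([592, 292, 26]);


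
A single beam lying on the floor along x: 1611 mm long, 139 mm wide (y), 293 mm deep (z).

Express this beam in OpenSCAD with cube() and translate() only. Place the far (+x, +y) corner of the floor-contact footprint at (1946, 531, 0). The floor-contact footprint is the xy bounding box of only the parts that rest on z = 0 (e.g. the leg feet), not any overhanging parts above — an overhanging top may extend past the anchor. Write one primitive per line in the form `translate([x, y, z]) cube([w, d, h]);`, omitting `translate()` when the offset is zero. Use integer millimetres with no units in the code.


translate([335, 392, 0]) cube([1611, 139, 293]);


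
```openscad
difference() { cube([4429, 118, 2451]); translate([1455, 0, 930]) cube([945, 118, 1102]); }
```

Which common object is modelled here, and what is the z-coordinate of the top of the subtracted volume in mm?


A wall with a window opening. The window head height is 2032 mm.

A wall with a rectangular opening subtracted — a window. Sill at z = 930, opening 1102 mm tall, so the head is at 930 + 1102 = 2032 mm.


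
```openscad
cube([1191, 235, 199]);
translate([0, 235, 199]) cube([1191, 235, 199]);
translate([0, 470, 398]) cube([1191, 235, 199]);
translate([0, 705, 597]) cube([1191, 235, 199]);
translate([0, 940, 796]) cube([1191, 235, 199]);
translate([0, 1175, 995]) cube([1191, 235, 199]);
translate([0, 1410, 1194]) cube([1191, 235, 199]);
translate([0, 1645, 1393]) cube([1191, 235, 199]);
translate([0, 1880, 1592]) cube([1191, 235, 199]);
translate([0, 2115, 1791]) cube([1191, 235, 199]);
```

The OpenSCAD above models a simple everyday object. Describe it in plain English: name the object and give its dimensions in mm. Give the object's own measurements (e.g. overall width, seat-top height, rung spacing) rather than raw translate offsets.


A straight staircase of 10 solid steps. Each step is 1191 mm wide (x), 235 mm deep (y, the going) and 199 mm tall (the rise). The first step rests on the floor; each subsequent step sits one going further in +y and one rise higher in +z, directly behind and above the previous step with no overlap.


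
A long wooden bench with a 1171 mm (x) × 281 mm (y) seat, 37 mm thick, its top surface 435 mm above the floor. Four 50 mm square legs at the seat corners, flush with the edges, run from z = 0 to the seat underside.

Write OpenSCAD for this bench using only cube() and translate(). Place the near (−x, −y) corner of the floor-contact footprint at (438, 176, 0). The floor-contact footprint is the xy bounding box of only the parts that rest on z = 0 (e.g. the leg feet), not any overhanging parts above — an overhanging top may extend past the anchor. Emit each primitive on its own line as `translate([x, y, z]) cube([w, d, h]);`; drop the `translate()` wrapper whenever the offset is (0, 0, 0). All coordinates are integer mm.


translate([438, 176, 398]) cube([1171, 281, 37]);
translate([438, 176, 0]) cube([50, 50, 398]);
translate([438, 407, 0]) cube([50, 50, 398]);
translate([1559, 176, 0]) cube([50, 50, 398]);
translate([1559, 407, 0]) cube([50, 50, 398]);


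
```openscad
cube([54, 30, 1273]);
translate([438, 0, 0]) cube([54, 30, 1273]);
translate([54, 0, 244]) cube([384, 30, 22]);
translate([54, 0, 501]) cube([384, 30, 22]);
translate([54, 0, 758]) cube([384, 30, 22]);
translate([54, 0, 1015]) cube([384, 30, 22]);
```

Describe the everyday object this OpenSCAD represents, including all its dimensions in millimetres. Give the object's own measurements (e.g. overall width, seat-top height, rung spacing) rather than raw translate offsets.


A straight ladder. Two 54×30 mm vertical rails, 1273 mm tall, stand 492 mm apart (outside-to-outside) with their front faces coplanar on the −y side. 4 rungs, each 30 mm deep and 22 mm tall, span between the inner faces of the rails, front faces flush with the rails. The lowest rung's underside is at z = 244 mm and rungs are spaced 257 mm apart (underside to underside).


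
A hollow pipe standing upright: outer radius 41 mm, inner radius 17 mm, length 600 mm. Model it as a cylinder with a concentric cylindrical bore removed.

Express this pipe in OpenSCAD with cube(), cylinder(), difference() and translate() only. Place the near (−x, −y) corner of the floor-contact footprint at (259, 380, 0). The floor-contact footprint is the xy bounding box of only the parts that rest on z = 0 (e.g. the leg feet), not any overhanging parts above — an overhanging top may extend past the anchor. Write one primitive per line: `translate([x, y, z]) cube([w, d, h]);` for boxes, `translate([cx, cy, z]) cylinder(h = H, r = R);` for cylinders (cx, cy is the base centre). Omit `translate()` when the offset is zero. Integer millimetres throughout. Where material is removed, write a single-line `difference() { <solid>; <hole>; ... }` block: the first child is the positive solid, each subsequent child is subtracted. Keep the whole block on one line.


difference() { translate([300, 421, 0]) cylinder(h = 600, r = 41); translate([300, 421, 0]) cylinder(h = 600, r = 17); }


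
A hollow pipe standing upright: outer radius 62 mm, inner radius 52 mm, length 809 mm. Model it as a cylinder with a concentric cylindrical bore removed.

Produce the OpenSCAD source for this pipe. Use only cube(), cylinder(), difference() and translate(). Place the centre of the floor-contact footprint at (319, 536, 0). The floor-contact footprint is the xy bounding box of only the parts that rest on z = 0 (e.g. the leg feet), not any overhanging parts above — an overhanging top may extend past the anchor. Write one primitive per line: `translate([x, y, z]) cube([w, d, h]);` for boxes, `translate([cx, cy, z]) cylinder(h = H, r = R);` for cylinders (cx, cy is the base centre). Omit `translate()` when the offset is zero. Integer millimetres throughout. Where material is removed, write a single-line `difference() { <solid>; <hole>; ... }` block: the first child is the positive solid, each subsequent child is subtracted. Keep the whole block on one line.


difference() { translate([319, 536, 0]) cylinder(h = 809, r = 62); translate([319, 536, 0]) cylinder(h = 809, r = 52); }


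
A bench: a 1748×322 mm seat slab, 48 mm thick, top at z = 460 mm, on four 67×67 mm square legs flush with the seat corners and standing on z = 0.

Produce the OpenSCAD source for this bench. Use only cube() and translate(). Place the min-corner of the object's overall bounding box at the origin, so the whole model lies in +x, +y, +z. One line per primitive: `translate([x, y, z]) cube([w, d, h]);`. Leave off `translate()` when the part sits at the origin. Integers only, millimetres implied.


// leg_h = 460 − 48 = 412
translate([0, 0, 412]) cube([1748, 322, 48]);
cube([67, 67, 412]);
translate([0, 255, 0]) cube([67, 67, 412]);
translate([1681, 0, 0]) cube([67, 67, 412]);
translate([1681, 255, 0]) cube([67, 67, 412]);


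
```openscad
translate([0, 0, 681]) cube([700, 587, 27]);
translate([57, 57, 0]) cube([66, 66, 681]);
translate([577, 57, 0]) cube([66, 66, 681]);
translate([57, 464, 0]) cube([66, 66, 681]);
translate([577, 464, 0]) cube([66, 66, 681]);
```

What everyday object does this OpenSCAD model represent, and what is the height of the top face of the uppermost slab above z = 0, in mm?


A table. The table height is 708 mm.

A 700×587×27 slab sits at z = 681 on four 66 mm square posts — a table. The top surface is at 681 + 27 = 708 mm.


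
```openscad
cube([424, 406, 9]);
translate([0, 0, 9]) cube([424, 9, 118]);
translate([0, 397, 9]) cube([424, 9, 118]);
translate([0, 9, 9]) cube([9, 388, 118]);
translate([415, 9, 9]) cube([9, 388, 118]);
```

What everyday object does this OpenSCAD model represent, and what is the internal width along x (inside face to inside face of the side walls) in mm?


An open box. The internal width is 406 mm.

A 424×406 base slab with four walls standing on it — an open box. The base is 424 mm wide and the walls are 9 mm thick, so the internal width is 424 − 2 × 9 = 406 mm.


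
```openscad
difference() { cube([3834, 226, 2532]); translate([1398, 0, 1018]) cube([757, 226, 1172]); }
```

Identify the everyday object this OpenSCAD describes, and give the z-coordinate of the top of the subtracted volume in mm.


A wall with a window opening. The window head height is 2190 mm.

A wall with a rectangular opening subtracted — a window. Sill at z = 1018, opening 1172 mm tall, so the head is at 1018 + 1172 = 2190 mm.


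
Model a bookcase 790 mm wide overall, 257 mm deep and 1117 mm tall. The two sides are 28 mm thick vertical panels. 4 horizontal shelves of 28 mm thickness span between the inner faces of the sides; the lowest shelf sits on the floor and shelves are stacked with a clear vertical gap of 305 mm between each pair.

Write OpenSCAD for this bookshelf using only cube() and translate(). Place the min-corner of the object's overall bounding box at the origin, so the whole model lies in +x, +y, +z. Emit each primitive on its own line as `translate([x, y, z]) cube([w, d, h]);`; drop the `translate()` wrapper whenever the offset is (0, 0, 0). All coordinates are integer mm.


cube([28, 257, 1117]);
translate([762, 0, 0]) cube([28, 257, 1117]);
translate([28, 0, 0]) cube([734, 257, 28]);
translate([28, 0, 333]) cube([734, 257, 28]);
translate([28, 0, 666]) cube([734, 257, 28]);
translate([28, 0, 999]) cube([734, 257, 28]);


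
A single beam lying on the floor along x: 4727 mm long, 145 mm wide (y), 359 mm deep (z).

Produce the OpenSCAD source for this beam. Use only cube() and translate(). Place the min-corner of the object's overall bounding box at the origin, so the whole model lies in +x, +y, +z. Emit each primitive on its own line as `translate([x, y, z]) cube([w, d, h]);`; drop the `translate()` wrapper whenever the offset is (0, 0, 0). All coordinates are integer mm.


cube([4727, 145, 359]);


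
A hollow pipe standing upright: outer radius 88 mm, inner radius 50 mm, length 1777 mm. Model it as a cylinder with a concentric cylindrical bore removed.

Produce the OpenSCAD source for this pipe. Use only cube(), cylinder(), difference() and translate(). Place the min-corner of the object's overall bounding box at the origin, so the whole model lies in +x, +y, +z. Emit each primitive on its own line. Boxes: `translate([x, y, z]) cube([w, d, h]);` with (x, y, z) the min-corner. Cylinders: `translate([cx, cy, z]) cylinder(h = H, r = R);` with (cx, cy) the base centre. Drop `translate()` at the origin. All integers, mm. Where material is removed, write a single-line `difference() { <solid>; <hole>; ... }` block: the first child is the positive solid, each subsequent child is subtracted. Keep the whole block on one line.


difference() { translate([88, 88, 0]) cylinder(h = 1777, r = 88); translate([88, 88, 0]) cylinder(h = 1777, r = 50); }


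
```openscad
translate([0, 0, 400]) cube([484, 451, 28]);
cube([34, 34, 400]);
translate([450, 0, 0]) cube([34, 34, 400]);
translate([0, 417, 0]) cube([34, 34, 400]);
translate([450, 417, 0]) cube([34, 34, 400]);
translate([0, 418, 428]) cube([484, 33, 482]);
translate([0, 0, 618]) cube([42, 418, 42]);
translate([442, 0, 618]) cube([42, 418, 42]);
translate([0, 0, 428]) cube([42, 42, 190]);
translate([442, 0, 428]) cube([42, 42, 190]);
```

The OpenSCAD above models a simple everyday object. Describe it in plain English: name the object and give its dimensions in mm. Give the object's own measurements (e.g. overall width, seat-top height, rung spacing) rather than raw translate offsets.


A chair. The seat is a 484×451×28 mm slab with its top at z = 428 mm, on four 34×34 mm corner legs (flush with the seat edges, standing on z = 0). A flat backrest 33 mm thick, 482 mm tall, spans the full seat width and rises from the seat top along its +y edge, rear face flush with the rear of the seat. Two armrests of 42×42 mm section run along each side from the seat's front edge to the front of the backrest, top faces 232 mm above the seat top and outer faces flush with the seat's x-edges; a 42×42 mm post under the front of each armrest stands on the seat at the front corner.
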